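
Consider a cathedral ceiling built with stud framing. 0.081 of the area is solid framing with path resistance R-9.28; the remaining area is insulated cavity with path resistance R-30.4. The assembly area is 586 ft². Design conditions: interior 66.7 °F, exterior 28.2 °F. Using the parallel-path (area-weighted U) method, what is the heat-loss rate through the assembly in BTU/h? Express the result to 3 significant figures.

U_eff = 0.919/30.4 + 0.081/9.28 = 0.03023 + 0.008728 = 0.03896
R_eff = 1/U_eff = 25.67 ft²·°F·h/BTU
Q = 586 × (66.7 − 28.2) / 25.67 = 878.9 BTU/h

879 BTU/h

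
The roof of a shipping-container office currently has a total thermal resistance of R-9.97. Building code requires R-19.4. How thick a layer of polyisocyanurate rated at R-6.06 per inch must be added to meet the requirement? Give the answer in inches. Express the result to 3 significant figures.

1.56 in

ΔR = 19.4 − 9.97 = 9.43 ft²·°F·h/BTU
L = ΔR / (R/in) = 9.43/6.06 = 1.556 in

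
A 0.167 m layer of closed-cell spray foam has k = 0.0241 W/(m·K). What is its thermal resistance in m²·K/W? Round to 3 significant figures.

R = L/k = 0.167/0.0241 = 6.929 m²·K/W

6.93 m²·K/W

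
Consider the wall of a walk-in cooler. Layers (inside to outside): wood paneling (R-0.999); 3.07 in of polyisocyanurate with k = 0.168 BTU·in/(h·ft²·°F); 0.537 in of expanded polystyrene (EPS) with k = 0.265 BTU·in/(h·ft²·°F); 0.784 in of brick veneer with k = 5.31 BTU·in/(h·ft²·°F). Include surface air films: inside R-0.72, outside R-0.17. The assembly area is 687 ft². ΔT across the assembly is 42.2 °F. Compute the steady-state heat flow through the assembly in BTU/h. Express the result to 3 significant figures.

3.07/0.168 = 18.27
0.537/0.265 = 2.026
0.784/5.31 = 0.1476
R_total = 0.72 + 0.999 + 18.27 + 2.026 + 0.1476 + 0.17 = 22.34 ft²·°F·h/BTU
Q = A·ΔT/R = 687 × 42.2 / 22.34 = 1298 BTU/h

1300 BTU/h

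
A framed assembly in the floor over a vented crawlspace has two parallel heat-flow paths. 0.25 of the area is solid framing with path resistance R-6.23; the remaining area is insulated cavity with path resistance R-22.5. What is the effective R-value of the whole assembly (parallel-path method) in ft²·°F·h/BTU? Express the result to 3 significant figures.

13.6 ft²·°F·h/BTU

U_eff = 0.75/22.5 + 0.25/6.23 = 0.03333 + 0.04013 = 0.07346
R_eff = 1/U_eff = 13.61 ft²·°F·h/BTU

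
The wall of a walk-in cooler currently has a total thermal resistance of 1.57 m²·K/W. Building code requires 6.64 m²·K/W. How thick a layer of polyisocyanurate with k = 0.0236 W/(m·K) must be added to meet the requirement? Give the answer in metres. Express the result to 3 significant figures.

ΔR = 6.64 − 1.57 = 5.07 m²·K/W
L = ΔR × k = 5.07 × 0.0236 = 0.1197 m

0.120 m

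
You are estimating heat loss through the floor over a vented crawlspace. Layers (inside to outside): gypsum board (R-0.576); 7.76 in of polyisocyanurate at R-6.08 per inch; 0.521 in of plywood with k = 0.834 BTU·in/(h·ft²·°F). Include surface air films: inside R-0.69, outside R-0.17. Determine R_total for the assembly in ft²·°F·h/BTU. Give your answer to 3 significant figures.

7.76 × 6.08 = 47.18
0.521/0.834 = 0.6247
R_total = 0.69 + 0.576 + 47.18 + 0.6247 + 0.17 = 49.24 ft²·°F·h/BTU

49.2 ft²·°F·h/BTU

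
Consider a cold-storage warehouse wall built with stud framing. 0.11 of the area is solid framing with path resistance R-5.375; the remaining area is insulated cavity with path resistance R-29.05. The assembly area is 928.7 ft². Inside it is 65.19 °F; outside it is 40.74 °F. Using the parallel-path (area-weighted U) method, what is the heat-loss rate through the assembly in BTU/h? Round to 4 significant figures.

U_eff = 0.89/29.05 + 0.11/5.375 = 0.030637 + 0.020465 = 0.051102
R_eff = 1/U_eff = 19.569 ft²·°F·h/BTU
Q = 928.7 × (65.19 − 40.74) / 19.569 = 1160.4 BTU/h

1160 BTU/h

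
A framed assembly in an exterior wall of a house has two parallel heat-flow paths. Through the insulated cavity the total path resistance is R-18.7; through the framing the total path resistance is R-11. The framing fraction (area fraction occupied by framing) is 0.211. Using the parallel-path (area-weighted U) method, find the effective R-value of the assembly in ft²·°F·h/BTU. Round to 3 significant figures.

16.3 ft²·°F·h/BTU

U_eff = 0.789/18.7 + 0.211/11 = 0.04219 + 0.01918 = 0.06137
R_eff = 1/U_eff = 16.29 ft²·°F·h/BTU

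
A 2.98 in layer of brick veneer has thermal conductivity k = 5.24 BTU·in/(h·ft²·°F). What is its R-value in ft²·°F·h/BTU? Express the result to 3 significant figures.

0.569 ft²·°F·h/BTU

R = L/k = 2.98/5.24 = 0.5687 ft²·°F·h/BTU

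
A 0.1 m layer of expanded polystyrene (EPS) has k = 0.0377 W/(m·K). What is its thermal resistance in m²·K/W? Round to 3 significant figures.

2.65 m²·K/W

R = L/k = 0.1/0.0377 = 2.653 m²·K/W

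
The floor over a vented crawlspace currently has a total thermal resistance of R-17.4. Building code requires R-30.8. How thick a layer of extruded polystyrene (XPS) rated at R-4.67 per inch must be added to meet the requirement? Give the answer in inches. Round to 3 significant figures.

ΔR = 30.8 − 17.4 = 13.4 ft²·°F·h/BTU
L = ΔR / (R/in) = 13.4/4.67 = 2.869 in

2.87 in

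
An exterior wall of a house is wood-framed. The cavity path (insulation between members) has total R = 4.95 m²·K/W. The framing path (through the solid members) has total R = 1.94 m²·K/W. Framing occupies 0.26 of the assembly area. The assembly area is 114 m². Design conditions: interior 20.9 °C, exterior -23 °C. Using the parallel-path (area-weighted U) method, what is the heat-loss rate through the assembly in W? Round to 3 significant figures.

1420 W

U_eff = 0.74/4.95 + 0.26/1.94 = 0.1495 + 0.134 = 0.2835
R_eff = 1/U_eff = 3.527 m²·K/W
Q = 114 × (20.9 − (-23)) / 3.527 = 1419 W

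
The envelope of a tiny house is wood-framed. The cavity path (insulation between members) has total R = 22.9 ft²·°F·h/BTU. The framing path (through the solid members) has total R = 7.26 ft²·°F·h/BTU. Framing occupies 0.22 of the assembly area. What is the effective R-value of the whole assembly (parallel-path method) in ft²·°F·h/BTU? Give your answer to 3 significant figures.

15.5 ft²·°F·h/BTU

U_eff = 0.78/22.9 + 0.22/7.26 = 0.03406 + 0.0303 = 0.06436
R_eff = 1/U_eff = 15.54 ft²·°F·h/BTU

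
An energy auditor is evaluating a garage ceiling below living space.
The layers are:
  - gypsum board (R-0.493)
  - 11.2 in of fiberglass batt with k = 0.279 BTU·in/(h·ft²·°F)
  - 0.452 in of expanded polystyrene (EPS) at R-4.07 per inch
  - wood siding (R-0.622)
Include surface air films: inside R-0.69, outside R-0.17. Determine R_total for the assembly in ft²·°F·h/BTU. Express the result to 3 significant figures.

44.0 ft²·°F·h/BTU

11.2/0.279 = 40.14
0.452 × 4.07 = 1.84
R_total = 0.69 + 0.493 + 40.14 + 1.84 + 0.622 + 0.17 = 43.96 ft²·°F·h/BTU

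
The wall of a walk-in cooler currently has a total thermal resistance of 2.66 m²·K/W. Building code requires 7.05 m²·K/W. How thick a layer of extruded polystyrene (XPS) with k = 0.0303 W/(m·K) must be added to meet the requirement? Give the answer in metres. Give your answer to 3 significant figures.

ΔR = 7.05 − 2.66 = 4.39 m²·K/W
L = ΔR × k = 4.39 × 0.0303 = 0.133 m

0.133 m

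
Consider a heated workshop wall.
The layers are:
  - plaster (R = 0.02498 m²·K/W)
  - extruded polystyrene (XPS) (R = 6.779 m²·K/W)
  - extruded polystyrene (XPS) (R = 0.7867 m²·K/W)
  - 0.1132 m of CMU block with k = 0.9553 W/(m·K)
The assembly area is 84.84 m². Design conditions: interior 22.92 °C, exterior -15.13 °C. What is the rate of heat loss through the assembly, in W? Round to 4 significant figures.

418.7 W

0.1132/0.9553 = 0.1185
R_total = 0.02498 + 6.779 + 0.7867 + 0.1185 = 7.7092 m²·K/W
Q = A·ΔT/R = 84.84 × (22.92 − (-15.13)) / 7.7092 = 418.74 W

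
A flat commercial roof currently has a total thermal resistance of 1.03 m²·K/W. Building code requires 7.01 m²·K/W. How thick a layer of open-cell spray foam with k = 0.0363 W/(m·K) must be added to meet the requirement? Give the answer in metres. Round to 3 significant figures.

ΔR = 7.01 − 1.03 = 5.98 m²·K/W
L = ΔR × k = 5.98 × 0.0363 = 0.2171 m

0.217 m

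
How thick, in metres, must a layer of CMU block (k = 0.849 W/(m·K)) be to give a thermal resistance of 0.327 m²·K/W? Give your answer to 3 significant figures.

L = R·k = 0.327 × 0.849 = 0.2776 m

0.278 m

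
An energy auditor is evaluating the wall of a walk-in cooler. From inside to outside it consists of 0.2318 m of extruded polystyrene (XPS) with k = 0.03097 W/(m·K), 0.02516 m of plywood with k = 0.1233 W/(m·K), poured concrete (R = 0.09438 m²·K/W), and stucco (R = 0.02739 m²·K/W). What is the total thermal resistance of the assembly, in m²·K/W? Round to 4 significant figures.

0.2318/0.03097 = 7.4847
0.02516/0.1233 = 0.20406
R_total = 7.4847 + 0.20406 + 0.09438 + 0.02739 = 7.8105 m²·K/W

7.810 m²·K/W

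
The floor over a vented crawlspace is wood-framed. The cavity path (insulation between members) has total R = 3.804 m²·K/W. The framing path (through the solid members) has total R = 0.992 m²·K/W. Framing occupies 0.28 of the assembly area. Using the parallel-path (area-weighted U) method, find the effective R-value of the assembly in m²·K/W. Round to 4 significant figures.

U_eff = 0.72/3.804 + 0.28/0.992 = 0.18927 + 0.28226 = 0.47153
R_eff = 1/U_eff = 2.1207 m²·K/W

2.121 m²·K/W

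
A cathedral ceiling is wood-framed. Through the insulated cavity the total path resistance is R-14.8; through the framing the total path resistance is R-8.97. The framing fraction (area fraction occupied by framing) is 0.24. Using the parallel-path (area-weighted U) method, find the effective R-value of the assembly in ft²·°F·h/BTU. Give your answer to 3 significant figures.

12.8 ft²·°F·h/BTU

U_eff = 0.76/14.8 + 0.24/8.97 = 0.05135 + 0.02676 = 0.07811
R_eff = 1/U_eff = 12.8 ft²·°F·h/BTU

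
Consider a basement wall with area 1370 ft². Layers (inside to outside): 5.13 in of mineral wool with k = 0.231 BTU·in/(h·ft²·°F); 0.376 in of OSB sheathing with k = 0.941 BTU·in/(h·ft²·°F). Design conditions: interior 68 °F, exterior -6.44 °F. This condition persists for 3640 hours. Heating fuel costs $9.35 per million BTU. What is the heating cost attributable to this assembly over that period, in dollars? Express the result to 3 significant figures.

5.13/0.231 = 22.21
0.376/0.941 = 0.3996
R_total = 22.21 + 0.3996 = 22.61 ft²·°F·h/BTU
Q = 1370 × (68 − (-6.44)) / 22.61 = 4511 BTU/h
E = 4511 × 3640 = 16420000 BTU
Cost = 16420000/10⁶ × 9.35 = $153.5

154 dollars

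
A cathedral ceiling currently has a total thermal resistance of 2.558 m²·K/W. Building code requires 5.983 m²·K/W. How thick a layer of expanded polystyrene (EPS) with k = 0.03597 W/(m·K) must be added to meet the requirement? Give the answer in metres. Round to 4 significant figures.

ΔR = 5.983 − 2.558 = 3.425 m²·K/W
L = ΔR × k = 3.425 × 0.03597 = 0.1232 m

0.1232 m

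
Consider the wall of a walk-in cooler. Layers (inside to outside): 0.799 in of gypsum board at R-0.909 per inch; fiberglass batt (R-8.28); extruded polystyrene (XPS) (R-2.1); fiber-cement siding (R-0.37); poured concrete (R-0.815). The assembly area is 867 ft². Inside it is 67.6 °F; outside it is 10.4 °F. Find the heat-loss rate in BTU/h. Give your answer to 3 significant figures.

0.799 × 0.909 = 0.7263
R_total = 0.7263 + 8.28 + 2.1 + 0.37 + 0.815 = 12.29 ft²·°F·h/BTU
Q = A·ΔT/R = 867 × (67.6 − 10.4) / 12.29 = 4035 BTU/h

4030 BTU/h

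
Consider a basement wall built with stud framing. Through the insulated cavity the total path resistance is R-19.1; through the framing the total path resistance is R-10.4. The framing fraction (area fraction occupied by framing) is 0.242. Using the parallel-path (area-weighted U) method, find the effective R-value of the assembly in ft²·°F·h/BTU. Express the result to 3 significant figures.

U_eff = 0.758/19.1 + 0.242/10.4 = 0.03969 + 0.02327 = 0.06296
R_eff = 1/U_eff = 15.88 ft²·°F·h/BTU

15.9 ft²·°F·h/BTU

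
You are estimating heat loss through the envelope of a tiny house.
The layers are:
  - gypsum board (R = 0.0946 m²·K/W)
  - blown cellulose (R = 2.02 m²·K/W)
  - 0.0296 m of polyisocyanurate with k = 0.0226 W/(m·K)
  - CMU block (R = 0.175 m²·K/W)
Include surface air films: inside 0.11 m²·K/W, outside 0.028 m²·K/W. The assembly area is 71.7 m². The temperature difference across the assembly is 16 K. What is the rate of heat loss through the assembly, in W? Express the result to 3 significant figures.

307 W

0.0296/0.0226 = 1.31
R_total = 0.11 + 0.0946 + 2.02 + 1.31 + 0.175 + 0.028 = 3.737 m²·K/W
Q = A·ΔT/R = 71.7 × 16 / 3.737 = 307 W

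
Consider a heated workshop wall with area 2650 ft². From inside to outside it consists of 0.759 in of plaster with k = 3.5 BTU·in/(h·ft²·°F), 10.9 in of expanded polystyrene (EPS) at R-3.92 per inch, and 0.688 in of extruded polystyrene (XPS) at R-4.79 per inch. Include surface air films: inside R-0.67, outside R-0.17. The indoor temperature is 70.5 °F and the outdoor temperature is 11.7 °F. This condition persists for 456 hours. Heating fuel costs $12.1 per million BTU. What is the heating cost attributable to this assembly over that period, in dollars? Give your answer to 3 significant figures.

18.3 dollars

0.759/3.5 = 0.2169
10.9 × 3.92 = 42.73
0.688 × 4.79 = 3.296
R_total = 0.67 + 0.2169 + 42.73 + 3.296 + 0.17 = 47.08 ft²·°F·h/BTU
Q = 2650 × (70.5 − 11.7) / 47.08 = 3310 BTU/h
E = 3310 × 456 = 1509000 BTU
Cost = 1509000/10⁶ × 12.1 = $18.26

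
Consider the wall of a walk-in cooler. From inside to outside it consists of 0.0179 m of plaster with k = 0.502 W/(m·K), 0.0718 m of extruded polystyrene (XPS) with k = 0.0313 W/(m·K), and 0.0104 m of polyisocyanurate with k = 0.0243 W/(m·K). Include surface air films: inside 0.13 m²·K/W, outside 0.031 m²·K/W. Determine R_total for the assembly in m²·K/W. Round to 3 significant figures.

0.0179/0.502 = 0.03566
0.0718/0.0313 = 2.294
0.0104/0.0243 = 0.428
R_total = 0.13 + 0.03566 + 2.294 + 0.428 + 0.031 = 2.919 m²·K/W

2.92 m²·K/W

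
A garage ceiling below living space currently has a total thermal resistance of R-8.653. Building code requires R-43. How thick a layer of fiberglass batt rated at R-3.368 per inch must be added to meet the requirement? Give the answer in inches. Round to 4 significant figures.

ΔR = 43 − 8.653 = 34.347 ft²·°F·h/BTU
L = ΔR / (R/in) = 34.347/3.368 = 10.198 in

10.20 in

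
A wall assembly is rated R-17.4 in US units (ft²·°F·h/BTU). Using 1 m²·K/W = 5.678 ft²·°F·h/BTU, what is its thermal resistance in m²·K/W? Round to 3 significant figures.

R_SI = 17.4/5.678 = 3.064

3.06 m²·K/W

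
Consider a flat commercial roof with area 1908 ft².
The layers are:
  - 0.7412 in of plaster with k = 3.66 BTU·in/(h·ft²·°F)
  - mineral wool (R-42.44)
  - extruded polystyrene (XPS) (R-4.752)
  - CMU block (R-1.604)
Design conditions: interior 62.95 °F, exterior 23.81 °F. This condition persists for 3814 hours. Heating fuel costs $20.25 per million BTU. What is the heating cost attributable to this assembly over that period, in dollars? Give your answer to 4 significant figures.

0.7412/3.66 = 0.20251
R_total = 0.20251 + 42.44 + 4.752 + 1.604 = 48.999 ft²·°F·h/BTU
Q = 1908 × (62.95 − 23.81) / 48.999 = 1524.1 BTU/h
E = 1524.1 × 3814 = 5813000 BTU
Cost = 5813000/10⁶ × 20.25 = $117.71

117.7 dollars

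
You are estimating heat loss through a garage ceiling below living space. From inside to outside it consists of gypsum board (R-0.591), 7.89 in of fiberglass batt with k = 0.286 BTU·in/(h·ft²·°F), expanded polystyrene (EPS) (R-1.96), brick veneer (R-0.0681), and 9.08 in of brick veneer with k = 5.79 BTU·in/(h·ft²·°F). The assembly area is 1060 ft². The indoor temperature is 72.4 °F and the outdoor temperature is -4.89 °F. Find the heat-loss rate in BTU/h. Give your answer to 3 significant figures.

2580 BTU/h

7.89/0.286 = 27.59
9.08/5.79 = 1.568
R_total = 0.591 + 27.59 + 1.96 + 0.0681 + 1.568 = 31.77 ft²·°F·h/BTU
Q = A·ΔT/R = 1060 × (72.4 − (-4.89)) / 31.77 = 2578 BTU/h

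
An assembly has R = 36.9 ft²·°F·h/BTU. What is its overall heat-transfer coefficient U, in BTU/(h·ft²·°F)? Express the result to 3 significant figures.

U = 1/R = 1/36.9 = 0.0271

0.0271 BTU/(h·ft²·°F)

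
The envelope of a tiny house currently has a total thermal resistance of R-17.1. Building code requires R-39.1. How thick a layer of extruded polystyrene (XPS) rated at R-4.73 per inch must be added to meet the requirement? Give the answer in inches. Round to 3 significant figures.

ΔR = 39.1 − 17.1 = 22 ft²·°F·h/BTU
L = ΔR / (R/in) = 22/4.73 = 4.651 in

4.65 in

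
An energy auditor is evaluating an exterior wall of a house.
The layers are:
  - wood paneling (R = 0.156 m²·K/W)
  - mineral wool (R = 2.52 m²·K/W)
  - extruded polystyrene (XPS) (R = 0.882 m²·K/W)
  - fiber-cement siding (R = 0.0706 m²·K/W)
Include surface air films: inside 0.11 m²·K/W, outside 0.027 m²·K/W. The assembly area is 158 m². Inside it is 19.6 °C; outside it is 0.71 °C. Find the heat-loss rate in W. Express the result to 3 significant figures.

793 W

R_total = 0.11 + 0.156 + 2.52 + 0.882 + 0.0706 + 0.027 = 3.766 m²·K/W
Q = A·ΔT/R = 158 × (19.6 − 0.71) / 3.766 = 792.6 W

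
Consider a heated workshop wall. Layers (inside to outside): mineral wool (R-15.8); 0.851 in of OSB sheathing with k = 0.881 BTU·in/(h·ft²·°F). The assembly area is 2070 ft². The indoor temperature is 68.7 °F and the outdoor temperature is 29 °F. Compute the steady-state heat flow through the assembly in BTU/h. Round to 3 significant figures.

0.851/0.881 = 0.9659
R_total = 15.8 + 0.9659 = 16.77 ft²·°F·h/BTU
Q = A·ΔT/R = 2070 × (68.7 − 29) / 16.77 = 4902 BTU/h

4900 BTU/h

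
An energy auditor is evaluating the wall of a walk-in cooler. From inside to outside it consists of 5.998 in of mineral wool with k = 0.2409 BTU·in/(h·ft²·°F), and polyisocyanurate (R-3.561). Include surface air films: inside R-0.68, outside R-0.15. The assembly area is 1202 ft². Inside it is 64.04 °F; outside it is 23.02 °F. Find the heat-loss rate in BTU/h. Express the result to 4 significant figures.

5.998/0.2409 = 24.898
R_total = 0.68 + 24.898 + 3.561 + 0.15 = 29.289 ft²·°F·h/BTU
Q = A·ΔT/R = 1202 × (64.04 − 23.02) / 29.289 = 1683.4 BTU/h

1683 BTU/h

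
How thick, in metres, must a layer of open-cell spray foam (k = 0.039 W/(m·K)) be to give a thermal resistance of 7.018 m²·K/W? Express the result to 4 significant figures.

0.2737 m

L = R·k = 7.018 × 0.039 = 0.2737 m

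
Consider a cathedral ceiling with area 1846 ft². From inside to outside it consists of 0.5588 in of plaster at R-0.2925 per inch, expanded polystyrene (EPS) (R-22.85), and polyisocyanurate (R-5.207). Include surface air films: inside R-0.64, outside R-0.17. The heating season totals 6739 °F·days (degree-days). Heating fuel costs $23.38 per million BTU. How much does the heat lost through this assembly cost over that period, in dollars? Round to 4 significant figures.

240.5 dollars

0.5588 × 0.2925 = 0.16345
R_total = 0.64 + 0.16345 + 22.85 + 5.207 + 0.17 = 29.03 ft²·°F·h/BTU
E = A × HDD × 24 / R = 1846 × 6739 × 24 / 29.03 = 10285000 BTU
Cost = 10285000/10⁶ × 23.38 = $240.45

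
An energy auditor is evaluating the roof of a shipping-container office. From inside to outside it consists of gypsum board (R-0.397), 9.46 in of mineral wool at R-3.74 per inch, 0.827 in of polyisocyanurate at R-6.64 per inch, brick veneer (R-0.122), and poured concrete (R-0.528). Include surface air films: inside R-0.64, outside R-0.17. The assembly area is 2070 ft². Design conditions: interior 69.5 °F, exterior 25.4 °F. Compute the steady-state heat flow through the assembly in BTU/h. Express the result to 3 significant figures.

2140 BTU/h

9.46 × 3.74 = 35.38
0.827 × 6.64 = 5.491
R_total = 0.64 + 0.397 + 35.38 + 5.491 + 0.122 + 0.528 + 0.17 = 42.73 ft²·°F·h/BTU
Q = A·ΔT/R = 2070 × (69.5 − 25.4) / 42.73 = 2136 BTU/h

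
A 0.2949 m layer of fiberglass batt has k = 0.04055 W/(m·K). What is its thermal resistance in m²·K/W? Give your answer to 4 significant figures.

7.273 m²·K/W

R = L/k = 0.2949/0.04055 = 7.2725 m²·K/W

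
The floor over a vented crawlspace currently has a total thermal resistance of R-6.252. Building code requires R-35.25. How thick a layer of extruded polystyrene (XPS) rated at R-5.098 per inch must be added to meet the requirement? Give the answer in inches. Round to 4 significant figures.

5.688 in

ΔR = 35.25 − 6.252 = 28.998 ft²·°F·h/BTU
L = ΔR / (R/in) = 28.998/5.098 = 5.6881 in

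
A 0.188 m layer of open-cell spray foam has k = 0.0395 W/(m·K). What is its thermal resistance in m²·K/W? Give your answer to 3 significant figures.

4.76 m²·K/W

R = L/k = 0.188/0.0395 = 4.759 m²·K/W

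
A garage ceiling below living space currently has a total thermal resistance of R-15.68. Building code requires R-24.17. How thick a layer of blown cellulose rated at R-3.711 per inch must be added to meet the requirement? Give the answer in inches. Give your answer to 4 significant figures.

2.288 in

ΔR = 24.17 − 15.68 = 8.49 ft²·°F·h/BTU
L = ΔR / (R/in) = 8.49/3.711 = 2.2878 in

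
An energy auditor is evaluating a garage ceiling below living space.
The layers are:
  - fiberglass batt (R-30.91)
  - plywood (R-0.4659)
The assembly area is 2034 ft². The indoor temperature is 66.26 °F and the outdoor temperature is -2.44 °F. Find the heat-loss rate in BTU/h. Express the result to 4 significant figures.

4454 BTU/h

R_total = 30.91 + 0.4659 = 31.376 ft²·°F·h/BTU
Q = A·ΔT/R = 2034 × (66.26 − (-2.44)) / 31.376 = 4453.6 BTU/h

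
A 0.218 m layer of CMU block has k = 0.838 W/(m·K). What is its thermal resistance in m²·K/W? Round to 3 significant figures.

R = L/k = 0.218/0.838 = 0.2601 m²·K/W

0.260 m²·K/W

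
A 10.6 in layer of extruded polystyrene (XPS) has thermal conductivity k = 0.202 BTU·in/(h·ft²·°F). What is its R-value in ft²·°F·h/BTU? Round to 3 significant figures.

52.5 ft²·°F·h/BTU

R = L/k = 10.6/0.202 = 52.48 ft²·°F·h/BTU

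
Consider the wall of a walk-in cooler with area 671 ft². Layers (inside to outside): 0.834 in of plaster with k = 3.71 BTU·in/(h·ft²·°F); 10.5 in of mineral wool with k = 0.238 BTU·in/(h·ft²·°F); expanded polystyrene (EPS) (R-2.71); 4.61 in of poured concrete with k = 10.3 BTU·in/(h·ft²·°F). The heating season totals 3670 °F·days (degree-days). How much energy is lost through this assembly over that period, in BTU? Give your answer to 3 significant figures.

0.834/3.71 = 0.2248
10.5/0.238 = 44.12
4.61/10.3 = 0.4476
R_total = 0.2248 + 44.12 + 2.71 + 0.4476 = 47.5 ft²·°F·h/BTU
E = A × HDD × 24 / R = 671 × 3670 × 24 / 47.5 = 1244000 BTU

1240000 BTU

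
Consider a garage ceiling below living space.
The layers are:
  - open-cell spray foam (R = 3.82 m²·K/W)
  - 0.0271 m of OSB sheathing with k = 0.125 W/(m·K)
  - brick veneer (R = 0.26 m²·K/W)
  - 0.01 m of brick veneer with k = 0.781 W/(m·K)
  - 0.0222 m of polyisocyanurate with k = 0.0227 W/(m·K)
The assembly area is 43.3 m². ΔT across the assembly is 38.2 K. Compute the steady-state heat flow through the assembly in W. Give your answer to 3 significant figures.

0.0271/0.125 = 0.2168
0.01/0.781 = 0.0128
0.0222/0.0227 = 0.978
R_total = 3.82 + 0.2168 + 0.26 + 0.0128 + 0.978 = 5.288 m²·K/W
Q = A·ΔT/R = 43.3 × 38.2 / 5.288 = 312.8 W

313 W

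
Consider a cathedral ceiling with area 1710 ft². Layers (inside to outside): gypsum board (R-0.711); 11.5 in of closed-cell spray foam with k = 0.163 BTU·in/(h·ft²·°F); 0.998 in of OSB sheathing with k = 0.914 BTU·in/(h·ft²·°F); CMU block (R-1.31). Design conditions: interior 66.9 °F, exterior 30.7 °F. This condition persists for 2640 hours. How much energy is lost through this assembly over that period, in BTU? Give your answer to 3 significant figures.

11.5/0.163 = 70.55
0.998/0.914 = 1.092
R_total = 0.711 + 70.55 + 1.092 + 1.31 = 73.67 ft²·°F·h/BTU
Q = 1710 × (66.9 − 30.7) / 73.67 = 840.3 BTU/h
E = 840.3 × 2640 = 2218000 BTU

2220000 BTU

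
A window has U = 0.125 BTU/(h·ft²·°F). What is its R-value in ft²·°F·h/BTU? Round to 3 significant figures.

R = 1/U = 1/0.125 = 8

8.00 ft²·°F·h/BTU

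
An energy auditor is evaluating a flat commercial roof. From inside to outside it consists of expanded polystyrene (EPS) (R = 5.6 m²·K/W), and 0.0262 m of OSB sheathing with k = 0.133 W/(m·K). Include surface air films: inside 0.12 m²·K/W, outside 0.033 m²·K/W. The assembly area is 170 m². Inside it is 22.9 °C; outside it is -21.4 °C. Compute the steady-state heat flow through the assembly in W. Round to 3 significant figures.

1270 W

0.0262/0.133 = 0.197
R_total = 0.12 + 5.6 + 0.197 + 0.033 = 5.95 m²·K/W
Q = A·ΔT/R = 170 × (22.9 − (-21.4)) / 5.95 = 1266 W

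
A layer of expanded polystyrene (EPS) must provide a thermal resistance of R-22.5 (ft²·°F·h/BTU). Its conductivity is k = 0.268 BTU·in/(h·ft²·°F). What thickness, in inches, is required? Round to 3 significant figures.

L = R × k = 22.5 × 0.268 = 6.03 in

6.03 in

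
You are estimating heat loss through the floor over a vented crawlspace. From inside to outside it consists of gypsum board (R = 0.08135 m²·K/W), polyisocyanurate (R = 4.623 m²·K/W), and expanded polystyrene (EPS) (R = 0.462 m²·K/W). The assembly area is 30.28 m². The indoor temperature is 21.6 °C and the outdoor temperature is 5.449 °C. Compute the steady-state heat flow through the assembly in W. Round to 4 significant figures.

R_total = 0.08135 + 4.623 + 0.462 = 5.1664 m²·K/W
Q = A·ΔT/R = 30.28 × (21.6 − 5.449) / 5.1664 = 94.661 W

94.66 W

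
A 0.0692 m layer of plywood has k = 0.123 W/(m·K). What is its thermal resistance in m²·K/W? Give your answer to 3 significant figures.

R = L/k = 0.0692/0.123 = 0.5626 m²·K/W

0.563 m²·K/W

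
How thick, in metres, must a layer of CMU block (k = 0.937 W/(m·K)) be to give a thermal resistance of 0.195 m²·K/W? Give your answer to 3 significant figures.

L = R·k = 0.195 × 0.937 = 0.1827 m

0.183 m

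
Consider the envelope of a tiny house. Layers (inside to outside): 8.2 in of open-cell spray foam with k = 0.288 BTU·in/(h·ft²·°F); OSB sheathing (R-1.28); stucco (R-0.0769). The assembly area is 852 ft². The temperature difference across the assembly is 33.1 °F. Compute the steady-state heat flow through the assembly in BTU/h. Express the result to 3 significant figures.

8.2/0.288 = 28.47
R_total = 28.47 + 1.28 + 0.0769 = 29.83 ft²·°F·h/BTU
Q = A·ΔT/R = 852 × 33.1 / 29.83 = 945.4 BTU/h

945 BTU/h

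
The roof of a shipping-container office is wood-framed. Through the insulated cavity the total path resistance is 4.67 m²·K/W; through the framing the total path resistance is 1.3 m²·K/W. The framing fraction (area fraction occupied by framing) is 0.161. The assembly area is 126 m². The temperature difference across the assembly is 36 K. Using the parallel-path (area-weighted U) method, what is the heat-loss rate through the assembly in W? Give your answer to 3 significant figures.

U_eff = 0.839/4.67 + 0.161/1.3 = 0.1797 + 0.1238 = 0.3035
R_eff = 1/U_eff = 3.295 m²·K/W
Q = 126 × 36 / 3.295 = 1377 W

1380 W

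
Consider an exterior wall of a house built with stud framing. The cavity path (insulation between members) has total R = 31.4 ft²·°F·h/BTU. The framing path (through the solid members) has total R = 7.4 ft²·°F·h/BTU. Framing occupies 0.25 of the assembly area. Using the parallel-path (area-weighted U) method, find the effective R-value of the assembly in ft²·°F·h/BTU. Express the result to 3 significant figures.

17.3 ft²·°F·h/BTU

U_eff = 0.75/31.4 + 0.25/7.4 = 0.02389 + 0.03378 = 0.05767
R_eff = 1/U_eff = 17.34 ft²·°F·h/BTU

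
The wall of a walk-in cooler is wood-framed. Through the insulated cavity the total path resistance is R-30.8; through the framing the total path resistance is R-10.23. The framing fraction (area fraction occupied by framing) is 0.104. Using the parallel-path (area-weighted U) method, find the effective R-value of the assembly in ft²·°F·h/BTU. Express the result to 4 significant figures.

25.47 ft²·°F·h/BTU

U_eff = 0.896/30.8 + 0.104/10.23 = 0.029091 + 0.010166 = 0.039257
R_eff = 1/U_eff = 25.473 ft²·°F·h/BTU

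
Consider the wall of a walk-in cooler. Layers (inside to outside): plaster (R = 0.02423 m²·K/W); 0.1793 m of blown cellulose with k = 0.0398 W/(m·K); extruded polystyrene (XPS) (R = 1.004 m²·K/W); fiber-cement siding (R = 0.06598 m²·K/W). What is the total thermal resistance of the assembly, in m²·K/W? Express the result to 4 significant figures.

5.599 m²·K/W

0.1793/0.0398 = 4.505
R_total = 0.02423 + 4.505 + 1.004 + 0.06598 = 5.5992 m²·K/W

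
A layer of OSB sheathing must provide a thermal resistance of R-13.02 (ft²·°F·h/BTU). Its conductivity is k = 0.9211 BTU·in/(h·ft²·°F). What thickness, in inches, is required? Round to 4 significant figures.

L = R × k = 13.02 × 0.9211 = 11.993 in

11.99 in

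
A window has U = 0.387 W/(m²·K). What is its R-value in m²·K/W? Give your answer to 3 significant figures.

R = 1/U = 1/0.387 = 2.584

2.58 m²·K/W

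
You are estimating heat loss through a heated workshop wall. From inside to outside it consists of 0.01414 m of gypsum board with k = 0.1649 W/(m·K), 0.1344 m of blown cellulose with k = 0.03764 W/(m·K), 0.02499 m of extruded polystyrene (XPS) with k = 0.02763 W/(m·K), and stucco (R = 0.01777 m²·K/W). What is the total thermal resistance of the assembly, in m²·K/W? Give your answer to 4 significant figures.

0.01414/0.1649 = 0.085749
0.1344/0.03764 = 3.5707
0.02499/0.02763 = 0.90445
R_total = 0.085749 + 3.5707 + 0.90445 + 0.01777 = 4.5786 m²·K/W

4.579 m²·K/W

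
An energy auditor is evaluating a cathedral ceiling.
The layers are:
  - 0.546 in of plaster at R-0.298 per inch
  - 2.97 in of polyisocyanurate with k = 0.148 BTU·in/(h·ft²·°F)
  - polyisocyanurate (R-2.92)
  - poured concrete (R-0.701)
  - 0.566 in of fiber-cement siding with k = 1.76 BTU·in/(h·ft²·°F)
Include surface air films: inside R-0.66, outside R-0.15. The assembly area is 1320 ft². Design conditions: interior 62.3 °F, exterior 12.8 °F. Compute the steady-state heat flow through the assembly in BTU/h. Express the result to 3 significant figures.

0.546 × 0.298 = 0.1627
2.97/0.148 = 20.07
0.566/1.76 = 0.3216
R_total = 0.66 + 0.1627 + 20.07 + 2.92 + 0.701 + 0.3216 + 0.15 = 24.98 ft²·°F·h/BTU
Q = A·ΔT/R = 1320 × (62.3 − 12.8) / 24.98 = 2615 BTU/h

2620 BTU/h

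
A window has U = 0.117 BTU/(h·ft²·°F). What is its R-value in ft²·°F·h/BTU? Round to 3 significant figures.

R = 1/U = 1/0.117 = 8.547

8.55 ft²·°F·h/BTU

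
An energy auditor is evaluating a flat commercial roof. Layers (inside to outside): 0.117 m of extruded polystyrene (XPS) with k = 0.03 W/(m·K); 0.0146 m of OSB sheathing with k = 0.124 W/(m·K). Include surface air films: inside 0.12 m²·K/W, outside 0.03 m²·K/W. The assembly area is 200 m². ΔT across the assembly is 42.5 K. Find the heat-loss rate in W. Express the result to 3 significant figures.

0.117/0.03 = 3.9
0.0146/0.124 = 0.1177
R_total = 0.12 + 3.9 + 0.1177 + 0.03 = 4.168 m²·K/W
Q = A·ΔT/R = 200 × 42.5 / 4.168 = 2039 W

2040 W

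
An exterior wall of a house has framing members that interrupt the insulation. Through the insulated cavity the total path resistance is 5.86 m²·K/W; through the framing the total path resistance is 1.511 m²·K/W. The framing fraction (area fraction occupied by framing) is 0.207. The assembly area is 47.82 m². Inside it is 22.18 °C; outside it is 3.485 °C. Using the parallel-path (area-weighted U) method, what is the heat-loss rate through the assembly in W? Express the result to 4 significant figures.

243.5 W

U_eff = 0.793/5.86 + 0.207/1.511 = 0.13532 + 0.137 = 0.27232
R_eff = 1/U_eff = 3.6722 m²·K/W
Q = 47.82 × (22.18 − 3.485) / 3.6722 = 243.45 W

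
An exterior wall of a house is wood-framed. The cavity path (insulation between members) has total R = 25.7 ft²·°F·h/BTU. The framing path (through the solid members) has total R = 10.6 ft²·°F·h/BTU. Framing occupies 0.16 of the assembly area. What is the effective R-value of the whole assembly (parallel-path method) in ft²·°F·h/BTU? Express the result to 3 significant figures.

U_eff = 0.84/25.7 + 0.16/10.6 = 0.03268 + 0.01509 = 0.04778
R_eff = 1/U_eff = 20.93 ft²·°F·h/BTU

20.9 ft²·°F·h/BTU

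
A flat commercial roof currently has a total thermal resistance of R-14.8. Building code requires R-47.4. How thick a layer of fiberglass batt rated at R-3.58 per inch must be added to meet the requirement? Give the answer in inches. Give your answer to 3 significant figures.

9.11 in

ΔR = 47.4 − 14.8 = 32.6 ft²·°F·h/BTU
L = ΔR / (R/in) = 32.6/3.58 = 9.106 in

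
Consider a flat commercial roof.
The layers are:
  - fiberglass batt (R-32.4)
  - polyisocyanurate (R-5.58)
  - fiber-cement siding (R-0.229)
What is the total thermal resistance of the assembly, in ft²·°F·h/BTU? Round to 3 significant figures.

R_total = 32.4 + 5.58 + 0.229 = 38.21 ft²·°F·h/BTU

38.2 ft²·°F·h/BTU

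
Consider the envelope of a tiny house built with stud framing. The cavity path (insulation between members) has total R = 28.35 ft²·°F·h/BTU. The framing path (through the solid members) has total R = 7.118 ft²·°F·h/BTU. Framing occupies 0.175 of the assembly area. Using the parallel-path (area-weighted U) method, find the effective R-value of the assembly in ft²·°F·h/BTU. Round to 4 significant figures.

U_eff = 0.825/28.35 + 0.175/7.118 = 0.029101 + 0.024586 = 0.053686
R_eff = 1/U_eff = 18.627 ft²·°F·h/BTU

18.63 ft²·°F·h/BTU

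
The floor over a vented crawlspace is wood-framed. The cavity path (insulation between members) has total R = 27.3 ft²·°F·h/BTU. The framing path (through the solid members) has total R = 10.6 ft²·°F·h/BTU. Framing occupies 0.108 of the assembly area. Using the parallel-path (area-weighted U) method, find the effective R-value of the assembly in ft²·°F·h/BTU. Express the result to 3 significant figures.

U_eff = 0.892/27.3 + 0.108/10.6 = 0.03267 + 0.01019 = 0.04286
R_eff = 1/U_eff = 23.33 ft²·°F·h/BTU

23.3 ft²·°F·h/BTU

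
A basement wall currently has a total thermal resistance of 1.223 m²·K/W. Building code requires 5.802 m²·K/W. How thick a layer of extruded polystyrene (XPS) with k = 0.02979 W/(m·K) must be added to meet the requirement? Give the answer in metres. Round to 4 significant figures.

ΔR = 5.802 − 1.223 = 4.579 m²·K/W
L = ΔR × k = 4.579 × 0.02979 = 0.13641 m

0.1364 m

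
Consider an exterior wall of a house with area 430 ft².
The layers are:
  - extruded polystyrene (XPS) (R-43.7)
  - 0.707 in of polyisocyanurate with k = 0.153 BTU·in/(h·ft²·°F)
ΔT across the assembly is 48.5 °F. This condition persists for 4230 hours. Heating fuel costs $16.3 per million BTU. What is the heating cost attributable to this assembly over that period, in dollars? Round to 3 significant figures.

0.707/0.153 = 4.621
R_total = 43.7 + 4.621 = 48.32 ft²·°F·h/BTU
Q = 430 × 48.5 / 48.32 = 431.6 BTU/h
E = 431.6 × 4230 = 1826000 BTU
Cost = 1826000/10⁶ × 16.3 = $29.76

29.8 dollars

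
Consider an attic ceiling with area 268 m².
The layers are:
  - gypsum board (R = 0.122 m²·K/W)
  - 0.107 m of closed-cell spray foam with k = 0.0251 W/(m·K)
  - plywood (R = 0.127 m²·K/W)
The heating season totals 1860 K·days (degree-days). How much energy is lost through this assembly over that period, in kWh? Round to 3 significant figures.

0.107/0.0251 = 4.263
R_total = 0.122 + 4.263 + 0.127 = 4.512 m²·K/W
E = A × HDD × 24 / R / 1000 = 268 × 1860 × 24 / 4.512 / 1000 = 2652 kWh

2650 kWh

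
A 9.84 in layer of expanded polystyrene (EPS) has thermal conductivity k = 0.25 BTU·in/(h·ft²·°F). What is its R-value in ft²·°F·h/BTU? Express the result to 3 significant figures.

39.4 ft²·°F·h/BTU

R = L/k = 9.84/0.25 = 39.36 ft²·°F·h/BTU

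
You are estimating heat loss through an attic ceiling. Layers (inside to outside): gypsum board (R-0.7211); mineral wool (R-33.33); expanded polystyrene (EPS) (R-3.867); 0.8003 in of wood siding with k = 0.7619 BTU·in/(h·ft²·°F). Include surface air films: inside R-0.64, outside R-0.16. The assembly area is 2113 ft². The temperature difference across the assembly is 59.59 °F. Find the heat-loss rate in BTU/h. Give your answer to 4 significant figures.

3166 BTU/h

0.8003/0.7619 = 1.0504
R_total = 0.64 + 0.7211 + 33.33 + 3.867 + 1.0504 + 0.16 = 39.769 ft²·°F·h/BTU
Q = A·ΔT/R = 2113 × 59.59 / 39.769 = 3166.2 BTU/h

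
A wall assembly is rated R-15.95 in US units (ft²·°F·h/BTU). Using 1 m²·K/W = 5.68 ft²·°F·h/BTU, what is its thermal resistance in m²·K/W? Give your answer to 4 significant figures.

2.808 m²·K/W

R_SI = 15.95/5.68 = 2.8081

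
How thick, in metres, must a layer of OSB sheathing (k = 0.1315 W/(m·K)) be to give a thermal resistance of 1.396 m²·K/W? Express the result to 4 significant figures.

0.1836 m

L = R·k = 1.396 × 0.1315 = 0.18357 m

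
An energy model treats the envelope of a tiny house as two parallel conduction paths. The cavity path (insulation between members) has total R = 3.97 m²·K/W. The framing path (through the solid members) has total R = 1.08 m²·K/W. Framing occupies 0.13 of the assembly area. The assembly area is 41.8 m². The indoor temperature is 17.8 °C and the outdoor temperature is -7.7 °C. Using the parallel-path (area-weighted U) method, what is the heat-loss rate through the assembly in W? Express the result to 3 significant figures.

362 W

U_eff = 0.87/3.97 + 0.13/1.08 = 0.2191 + 0.1204 = 0.3395
R_eff = 1/U_eff = 2.945 m²·K/W
Q = 41.8 × (17.8 − (-7.7)) / 2.945 = 361.9 W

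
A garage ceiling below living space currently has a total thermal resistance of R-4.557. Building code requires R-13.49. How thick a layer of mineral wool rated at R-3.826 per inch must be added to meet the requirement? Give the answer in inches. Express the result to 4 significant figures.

2.335 in

ΔR = 13.49 − 4.557 = 8.933 ft²·°F·h/BTU
L = ΔR / (R/in) = 8.933/3.826 = 2.3348 in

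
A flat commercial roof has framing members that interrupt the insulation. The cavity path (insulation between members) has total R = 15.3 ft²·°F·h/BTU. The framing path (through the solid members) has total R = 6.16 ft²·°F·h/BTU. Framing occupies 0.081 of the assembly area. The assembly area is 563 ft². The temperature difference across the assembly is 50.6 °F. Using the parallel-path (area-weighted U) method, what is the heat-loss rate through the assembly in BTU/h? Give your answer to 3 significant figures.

2090 BTU/h

U_eff = 0.919/15.3 + 0.081/6.16 = 0.06007 + 0.01315 = 0.07321
R_eff = 1/U_eff = 13.66 ft²·°F·h/BTU
Q = 563 × 50.6 / 13.66 = 2086 BTU/h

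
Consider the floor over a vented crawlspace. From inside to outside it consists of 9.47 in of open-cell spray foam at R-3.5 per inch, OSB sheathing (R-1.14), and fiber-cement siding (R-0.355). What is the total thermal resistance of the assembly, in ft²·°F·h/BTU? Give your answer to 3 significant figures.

34.6 ft²·°F·h/BTU

9.47 × 3.5 = 33.15
R_total = 33.15 + 1.14 + 0.355 = 34.64 ft²·°F·h/BTU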